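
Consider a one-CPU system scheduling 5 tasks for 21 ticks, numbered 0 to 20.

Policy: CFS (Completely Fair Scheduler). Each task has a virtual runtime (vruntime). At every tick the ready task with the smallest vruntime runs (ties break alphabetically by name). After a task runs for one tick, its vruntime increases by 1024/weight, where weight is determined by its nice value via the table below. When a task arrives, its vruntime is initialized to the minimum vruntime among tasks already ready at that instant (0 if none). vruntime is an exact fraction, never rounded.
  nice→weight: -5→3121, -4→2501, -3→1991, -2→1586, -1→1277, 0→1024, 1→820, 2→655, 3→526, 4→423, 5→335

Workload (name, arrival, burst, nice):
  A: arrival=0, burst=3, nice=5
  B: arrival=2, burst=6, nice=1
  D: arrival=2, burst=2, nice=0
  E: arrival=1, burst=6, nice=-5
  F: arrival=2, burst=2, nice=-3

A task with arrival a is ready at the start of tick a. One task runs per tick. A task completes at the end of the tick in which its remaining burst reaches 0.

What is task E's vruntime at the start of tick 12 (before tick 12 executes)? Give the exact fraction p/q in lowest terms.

vruntime(E, start of tick 12) = 4568064/1045535

t=0: vr[A=0] → run A
t=1: vr[A=1024/335 E=1024/335] → run A
t=2: vr[A=2048/335 B=1024/335 D=1024/335 E=1024/335 F=1024/335] → run B
t=3: vr[A=2048/335 B=59136/13735 D=1024/335 E=1024/335 F=1024/335] → run D
t=4: vr[A=2048/335 B=59136/13735 D=1359/335 E=1024/335 F=1024/335] → run E
t=5: vr[A=2048/335 B=59136/13735 D=1359/335 E=3538944/1045535 F=1024/335] → run F
t=6: vr[A=2048/335 B=59136/13735 D=1359/335 E=3538944/1045535 F=2381824/666985] → run E
t=7: vr[A=2048/335 B=59136/13735 D=1359/335 E=3881984/1045535 F=2381824/666985] → run F
t=8: vr[A=2048/335 B=59136/13735 D=1359/335 E=3881984/1045535] → run E
t=9: vr[A=2048/335 B=59136/13735 D=1359/335 E=4225024/1045535] → run E
t=10: vr[A=2048/335 B=59136/13735 D=1359/335 E=4568064/1045535] → run D
t=11: vr[A=2048/335 B=59136/13735 E=4568064/1045535] → run B
t=12: vr[A=2048/335 B=76288/13735 E=4568064/1045535] → run E
t=13: vr[A=2048/335 B=76288/13735 E=4911104/1045535] → run E
t=14: vr[A=2048/335 B=76288/13735] → run B
t=15: vr[A=2048/335 B=18688/2747] → run A
t=16: vr[B=18688/2747] → run B
t=17: vr[B=110592/13735] → run B
t=18: vr[B=127744/13735] → run B
t=19: (idle)
t=20: (idle)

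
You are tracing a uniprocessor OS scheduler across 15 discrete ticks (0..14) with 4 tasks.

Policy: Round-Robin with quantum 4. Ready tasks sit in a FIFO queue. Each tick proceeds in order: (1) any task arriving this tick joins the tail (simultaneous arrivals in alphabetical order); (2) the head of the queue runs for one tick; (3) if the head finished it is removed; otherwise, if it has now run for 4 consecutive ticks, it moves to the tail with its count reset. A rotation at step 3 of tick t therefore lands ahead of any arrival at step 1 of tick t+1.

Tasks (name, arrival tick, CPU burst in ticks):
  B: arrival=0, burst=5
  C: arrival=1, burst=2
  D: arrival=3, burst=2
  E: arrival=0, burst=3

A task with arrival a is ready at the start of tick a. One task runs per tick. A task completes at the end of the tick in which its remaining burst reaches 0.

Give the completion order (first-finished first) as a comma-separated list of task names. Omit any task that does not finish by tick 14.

t=0: queue=[B,E] q_used=0 → run B
t=1: queue=[B,E,C] q_used=1 → run B
t=2: queue=[B,E,C] q_used=2 → run B
t=3: queue=[B,E,C,D] q_used=3 → run B
t=4: queue=[E,C,D,B] q_used=0 → run E
t=5: queue=[E,C,D,B] q_used=1 → run E
t=6: queue=[E,C,D,B] q_used=2 → run E
t=7: queue=[C,D,B] q_used=0 → run C
t=8: queue=[C,D,B] q_used=1 → run C
t=9: queue=[D,B] q_used=0 → run D
t=10: queue=[D,B] q_used=1 → run D
t=11: queue=[B] q_used=0 → run B
t=12: (idle)
t=13: (idle)
t=14: (idle)

completion order = E, C, D, B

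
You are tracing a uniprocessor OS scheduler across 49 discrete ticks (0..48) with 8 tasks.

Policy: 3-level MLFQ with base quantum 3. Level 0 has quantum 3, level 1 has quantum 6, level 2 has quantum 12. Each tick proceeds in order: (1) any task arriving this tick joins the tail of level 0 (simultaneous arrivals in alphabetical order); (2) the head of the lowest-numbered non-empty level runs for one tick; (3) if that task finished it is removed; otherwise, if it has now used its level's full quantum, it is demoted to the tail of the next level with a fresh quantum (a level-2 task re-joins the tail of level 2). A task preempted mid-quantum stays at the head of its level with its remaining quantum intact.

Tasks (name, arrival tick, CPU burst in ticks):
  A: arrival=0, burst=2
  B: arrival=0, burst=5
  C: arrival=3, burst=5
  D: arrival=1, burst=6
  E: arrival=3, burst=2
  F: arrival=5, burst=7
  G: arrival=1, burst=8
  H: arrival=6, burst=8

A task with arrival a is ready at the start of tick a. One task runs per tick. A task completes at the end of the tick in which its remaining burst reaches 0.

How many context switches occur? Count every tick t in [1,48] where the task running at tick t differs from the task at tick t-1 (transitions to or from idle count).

context switches = 14

t=0: L0/L1/L2 = AB/-/- → run A
t=1: L0/L1/L2 = ABDG/-/- → run A
t=2: L0/L1/L2 = BDG/-/- → run B
t=3: L0/L1/L2 = BDGCE/-/- → run B
t=4: L0/L1/L2 = BDGCE/-/- → run B
t=5: L0/L1/L2 = DGCEF/B/- → run D
t=6: L0/L1/L2 = DGCEFH/B/- → run D
t=7: L0/L1/L2 = DGCEFH/B/- → run D
t=8: L0/L1/L2 = GCEFH/BD/- → run G
t=9: L0/L1/L2 = GCEFH/BD/- → run G
t=10: L0/L1/L2 = GCEFH/BD/- → run G
t=11: L0/L1/L2 = CEFH/BDG/- → run C
t=12: L0/L1/L2 = CEFH/BDG/- → run C
t=13: L0/L1/L2 = CEFH/BDG/- → run C
t=14: L0/L1/L2 = EFH/BDGC/- → run E
t=15: L0/L1/L2 = EFH/BDGC/- → run E
t=16: L0/L1/L2 = FH/BDGC/- → run F
t=17: L0/L1/L2 = FH/BDGC/- → run F
t=18: L0/L1/L2 = FH/BDGC/- → run F
t=19: L0/L1/L2 = H/BDGCF/- → run H
t=20: L0/L1/L2 = H/BDGCF/- → run H
t=21: L0/L1/L2 = H/BDGCF/- → run H
t=22: L0/L1/L2 = -/BDGCFH/- → run B
t=23: L0/L1/L2 = -/BDGCFH/- → run B
t=24: L0/L1/L2 = -/DGCFH/- → run D
t=25: L0/L1/L2 = -/DGCFH/- → run D
t=26: L0/L1/L2 = -/DGCFH/- → run D
t=27: L0/L1/L2 = -/GCFH/- → run G
t=28: L0/L1/L2 = -/GCFH/- → run G
t=29: L0/L1/L2 = -/GCFH/- → run G
t=30: L0/L1/L2 = -/GCFH/- → run G
t=31: L0/L1/L2 = -/GCFH/- → run G
t=32: L0/L1/L2 = -/CFH/- → run C
t=33: L0/L1/L2 = -/CFH/- → run C
t=34: L0/L1/L2 = -/FH/- → run F
t=35: L0/L1/L2 = -/FH/- → run F
t=36: L0/L1/L2 = -/FH/- → run F
t=37: L0/L1/L2 = -/FH/- → run F
t=38: L0/L1/L2 = -/H/- → run H
t=39: L0/L1/L2 = -/H/- → run H
t=40: L0/L1/L2 = -/H/- → run H
t=41: L0/L1/L2 = -/H/- → run H
t=42: L0/L1/L2 = -/H/- → run H
t=43: (idle)
t=44: (idle)
t=45: (idle)
t=46: (idle)
t=47: (idle)
t=48: (idle)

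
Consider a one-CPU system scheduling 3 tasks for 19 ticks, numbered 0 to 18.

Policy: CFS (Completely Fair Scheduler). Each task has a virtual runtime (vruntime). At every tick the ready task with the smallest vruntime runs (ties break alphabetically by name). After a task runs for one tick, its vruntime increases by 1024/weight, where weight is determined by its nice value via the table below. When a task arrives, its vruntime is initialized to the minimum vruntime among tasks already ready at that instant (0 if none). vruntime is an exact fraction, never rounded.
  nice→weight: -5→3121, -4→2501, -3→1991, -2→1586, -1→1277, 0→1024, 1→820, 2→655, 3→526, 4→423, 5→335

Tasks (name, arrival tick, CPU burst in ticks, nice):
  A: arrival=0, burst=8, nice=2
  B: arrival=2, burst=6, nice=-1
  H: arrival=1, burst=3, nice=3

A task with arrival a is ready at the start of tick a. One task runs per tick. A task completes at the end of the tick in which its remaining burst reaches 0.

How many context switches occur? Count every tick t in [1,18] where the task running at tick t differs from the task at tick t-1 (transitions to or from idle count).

context switches = 13

t=0: vr[A=0] → run A
t=1: vr[A=1024/655 H=1024/655] → run A
t=2: vr[A=2048/655 B=1024/655 H=1024/655] → run B
t=3: vr[A=2048/655 B=1978368/836435 H=1024/655] → run H
t=4: vr[A=2048/655 B=1978368/836435 H=604672/172265] → run B
t=5: vr[A=2048/655 B=2649088/836435 H=604672/172265] → run A
t=6: vr[A=3072/655 B=2649088/836435 H=604672/172265] → run B
t=7: vr[A=3072/655 B=3319808/836435 H=604672/172265] → run H
t=8: vr[A=3072/655 B=3319808/836435 H=940032/172265] → run B
t=9: vr[A=3072/655 B=3990528/836435 H=940032/172265] → run A
t=10: vr[A=4096/655 B=3990528/836435 H=940032/172265] → run B
t=11: vr[A=4096/655 B=4661248/836435 H=940032/172265] → run H
t=12: vr[A=4096/655 B=4661248/836435] → run B
t=13: vr[A=4096/655] → run A
t=14: vr[A=1024/131] → run A
t=15: vr[A=6144/655] → run A
t=16: vr[A=7168/655] → run A
t=17: (idle)
t=18: (idle)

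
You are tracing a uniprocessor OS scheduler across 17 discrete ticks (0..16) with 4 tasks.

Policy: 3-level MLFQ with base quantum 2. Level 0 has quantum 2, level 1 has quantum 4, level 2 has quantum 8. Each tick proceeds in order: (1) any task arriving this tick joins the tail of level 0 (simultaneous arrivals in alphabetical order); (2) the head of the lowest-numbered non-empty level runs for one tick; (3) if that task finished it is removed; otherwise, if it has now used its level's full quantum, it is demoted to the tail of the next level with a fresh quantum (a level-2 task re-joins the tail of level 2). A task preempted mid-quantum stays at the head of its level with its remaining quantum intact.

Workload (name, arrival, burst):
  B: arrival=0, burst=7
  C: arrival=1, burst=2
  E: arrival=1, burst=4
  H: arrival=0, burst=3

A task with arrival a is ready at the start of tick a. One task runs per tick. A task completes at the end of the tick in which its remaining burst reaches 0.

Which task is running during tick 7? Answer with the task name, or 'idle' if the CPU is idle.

running at tick 7 = E

t=0: L0/L1/L2 = BH/-/- → run B
t=1: L0/L1/L2 = BHCE/-/- → run B
t=2: L0/L1/L2 = HCE/B/- → run H
t=3: L0/L1/L2 = HCE/B/- → run H
t=4: L0/L1/L2 = CE/BH/- → run C
t=5: L0/L1/L2 = CE/BH/- → run C
t=6: L0/L1/L2 = E/BH/- → run E
t=7: L0/L1/L2 = E/BH/- → run E
t=8: L0/L1/L2 = -/BHE/- → run B
t=9: L0/L1/L2 = -/BHE/- → run B
t=10: L0/L1/L2 = -/BHE/- → run B
t=11: L0/L1/L2 = -/BHE/- → run B
t=12: L0/L1/L2 = -/HE/B → run H
t=13: L0/L1/L2 = -/E/B → run E
t=14: L0/L1/L2 = -/E/B → run E
t=15: L0/L1/L2 = -/-/B → run B
t=16: (idle)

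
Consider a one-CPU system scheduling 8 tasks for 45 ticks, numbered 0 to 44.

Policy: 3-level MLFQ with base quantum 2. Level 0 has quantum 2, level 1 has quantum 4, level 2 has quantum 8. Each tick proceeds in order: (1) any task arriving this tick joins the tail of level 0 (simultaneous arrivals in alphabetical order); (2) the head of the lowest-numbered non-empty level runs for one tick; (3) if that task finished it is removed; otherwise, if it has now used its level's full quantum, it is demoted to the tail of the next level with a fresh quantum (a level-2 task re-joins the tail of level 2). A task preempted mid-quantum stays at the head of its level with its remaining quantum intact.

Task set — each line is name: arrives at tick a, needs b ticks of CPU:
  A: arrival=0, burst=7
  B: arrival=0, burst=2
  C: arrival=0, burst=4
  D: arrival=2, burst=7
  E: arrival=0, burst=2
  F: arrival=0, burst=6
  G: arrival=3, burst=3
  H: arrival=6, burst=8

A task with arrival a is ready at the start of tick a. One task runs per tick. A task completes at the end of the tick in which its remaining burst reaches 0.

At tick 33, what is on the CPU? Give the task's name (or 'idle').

t=0: L0/L1/L2 = ABCEF/-/- → run A
t=1: L0/L1/L2 = ABCEF/-/- → run A
t=2: L0/L1/L2 = BCEFD/A/- → run B
t=3: L0/L1/L2 = BCEFDG/A/- → run B
t=4: L0/L1/L2 = CEFDG/A/- → run C
t=5: L0/L1/L2 = CEFDG/A/- → run C
t=6: L0/L1/L2 = EFDGH/AC/- → run E
t=7: L0/L1/L2 = EFDGH/AC/- → run E
t=8: L0/L1/L2 = FDGH/AC/- → run F
t=9: L0/L1/L2 = FDGH/AC/- → run F
t=10: L0/L1/L2 = DGH/ACF/- → run D
t=11: L0/L1/L2 = DGH/ACF/- → run D
t=12: L0/L1/L2 = GH/ACFD/- → run G
t=13: L0/L1/L2 = GH/ACFD/- → run G
t=14: L0/L1/L2 = H/ACFDG/- → run H
t=15: L0/L1/L2 = H/ACFDG/- → run H
t=16: L0/L1/L2 = -/ACFDGH/- → run A
t=17: L0/L1/L2 = -/ACFDGH/- → run A
t=18: L0/L1/L2 = -/ACFDGH/- → run A
t=19: L0/L1/L2 = -/ACFDGH/- → run A
t=20: L0/L1/L2 = -/CFDGH/A → run C
t=21: L0/L1/L2 = -/CFDGH/A → run C
t=22: L0/L1/L2 = -/FDGH/A → run F
t=23: L0/L1/L2 = -/FDGH/A → run F
t=24: L0/L1/L2 = -/FDGH/A → run F
t=25: L0/L1/L2 = -/FDGH/A → run F
t=26: L0/L1/L2 = -/DGH/A → run D
t=27: L0/L1/L2 = -/DGH/A → run D
t=28: L0/L1/L2 = -/DGH/A → run D
t=29: L0/L1/L2 = -/DGH/A → run D
t=30: L0/L1/L2 = -/GH/AD → run G
t=31: L0/L1/L2 = -/H/AD → run H
t=32: L0/L1/L2 = -/H/AD → run H
t=33: L0/L1/L2 = -/H/AD → run H
t=34: L0/L1/L2 = -/H/AD → run H
t=35: L0/L1/L2 = -/-/ADH → run A
t=36: L0/L1/L2 = -/-/DH → run D
t=37: L0/L1/L2 = -/-/H → run H
t=38: L0/L1/L2 = -/-/H → run H
t=39: (idle)
t=40: (idle)
t=41: (idle)
t=42: (idle)
t=43: (idle)
t=44: (idle)

running at tick 33 = H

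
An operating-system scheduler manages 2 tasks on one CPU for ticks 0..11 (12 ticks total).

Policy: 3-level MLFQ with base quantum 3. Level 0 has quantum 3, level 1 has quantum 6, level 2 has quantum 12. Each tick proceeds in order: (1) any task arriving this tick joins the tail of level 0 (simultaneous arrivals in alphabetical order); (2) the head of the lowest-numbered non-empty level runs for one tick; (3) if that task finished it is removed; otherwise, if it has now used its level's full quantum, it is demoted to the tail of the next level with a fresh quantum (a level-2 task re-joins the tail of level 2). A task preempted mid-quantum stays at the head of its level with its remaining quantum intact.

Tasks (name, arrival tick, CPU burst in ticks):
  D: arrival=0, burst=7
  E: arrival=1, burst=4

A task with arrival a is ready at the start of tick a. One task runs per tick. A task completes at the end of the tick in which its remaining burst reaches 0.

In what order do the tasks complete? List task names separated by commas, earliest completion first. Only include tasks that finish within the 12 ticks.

t=0: L0/L1/L2 = D/-/- → run D
t=1: L0/L1/L2 = DE/-/- → run D
t=2: L0/L1/L2 = DE/-/- → run D
t=3: L0/L1/L2 = E/D/- → run E
t=4: L0/L1/L2 = E/D/- → run E
t=5: L0/L1/L2 = E/D/- → run E
t=6: L0/L1/L2 = -/DE/- → run D
t=7: L0/L1/L2 = -/DE/- → run D
t=8: L0/L1/L2 = -/DE/- → run D
t=9: L0/L1/L2 = -/DE/- → run D
t=10: L0/L1/L2 = -/E/- → run E
t=11: (idle)

completion order = D, E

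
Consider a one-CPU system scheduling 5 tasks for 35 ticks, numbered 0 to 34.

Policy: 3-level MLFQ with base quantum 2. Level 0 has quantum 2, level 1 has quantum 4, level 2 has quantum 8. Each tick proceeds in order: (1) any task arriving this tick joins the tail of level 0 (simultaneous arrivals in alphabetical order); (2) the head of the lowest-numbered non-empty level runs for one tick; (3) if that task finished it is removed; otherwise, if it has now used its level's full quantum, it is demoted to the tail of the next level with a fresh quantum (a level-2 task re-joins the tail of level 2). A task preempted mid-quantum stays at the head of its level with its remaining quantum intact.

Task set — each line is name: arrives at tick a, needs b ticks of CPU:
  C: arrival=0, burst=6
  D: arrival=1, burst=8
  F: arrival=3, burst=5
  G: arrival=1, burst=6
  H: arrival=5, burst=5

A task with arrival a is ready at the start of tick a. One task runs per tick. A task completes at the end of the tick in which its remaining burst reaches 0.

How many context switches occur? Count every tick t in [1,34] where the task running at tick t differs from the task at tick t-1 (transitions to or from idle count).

context switches = 11

t=0: L0/L1/L2 = C/-/- → run C
t=1: L0/L1/L2 = CDG/-/- → run C
t=2: L0/L1/L2 = DG/C/- → run D
t=3: L0/L1/L2 = DGF/C/- → run D
t=4: L0/L1/L2 = GF/CD/- → run G
t=5: L0/L1/L2 = GFH/CD/- → run G
t=6: L0/L1/L2 = FH/CDG/- → run F
t=7: L0/L1/L2 = FH/CDG/- → run F
t=8: L0/L1/L2 = H/CDGF/- → run H
t=9: L0/L1/L2 = H/CDGF/- → run H
t=10: L0/L1/L2 = -/CDGFH/- → run C
t=11: L0/L1/L2 = -/CDGFH/- → run C
t=12: L0/L1/L2 = -/CDGFH/- → run C
t=13: L0/L1/L2 = -/CDGFH/- → run C
t=14: L0/L1/L2 = -/DGFH/- → run D
t=15: L0/L1/L2 = -/DGFH/- → run D
t=16: L0/L1/L2 = -/DGFH/- → run D
t=17: L0/L1/L2 = -/DGFH/- → run D
t=18: L0/L1/L2 = -/GFH/D → run G
t=19: L0/L1/L2 = -/GFH/D → run G
t=20: L0/L1/L2 = -/GFH/D → run G
t=21: L0/L1/L2 = -/GFH/D → run G
t=22: L0/L1/L2 = -/FH/D → run F
t=23: L0/L1/L2 = -/FH/D → run F
t=24: L0/L1/L2 = -/FH/D → run F
t=25: L0/L1/L2 = -/H/D → run H
t=26: L0/L1/L2 = -/H/D → run H
t=27: L0/L1/L2 = -/H/D → run H
t=28: L0/L1/L2 = -/-/D → run D
t=29: L0/L1/L2 = -/-/D → run D
t=30: (idle)
t=31: (idle)
t=32: (idle)
t=33: (idle)
t=34: (idle)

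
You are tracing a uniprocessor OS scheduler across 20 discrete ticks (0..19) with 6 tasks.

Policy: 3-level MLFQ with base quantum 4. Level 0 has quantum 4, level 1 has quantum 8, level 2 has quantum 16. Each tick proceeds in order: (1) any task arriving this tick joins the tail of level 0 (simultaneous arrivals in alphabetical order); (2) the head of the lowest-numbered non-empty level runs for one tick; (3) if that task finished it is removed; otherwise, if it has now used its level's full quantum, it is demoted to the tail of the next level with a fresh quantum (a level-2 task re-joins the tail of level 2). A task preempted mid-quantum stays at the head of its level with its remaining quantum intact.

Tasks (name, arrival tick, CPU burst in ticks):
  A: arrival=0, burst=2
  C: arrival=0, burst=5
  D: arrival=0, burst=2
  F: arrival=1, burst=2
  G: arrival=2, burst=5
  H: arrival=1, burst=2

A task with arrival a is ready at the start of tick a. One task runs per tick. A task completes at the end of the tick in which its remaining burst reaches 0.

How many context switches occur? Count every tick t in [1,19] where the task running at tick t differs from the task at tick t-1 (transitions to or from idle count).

context switches = 8

t=0: L0/L1/L2 = ACD/-/- → run A
t=1: L0/L1/L2 = ACDFH/-/- → run A
t=2: L0/L1/L2 = CDFHG/-/- → run C
t=3: L0/L1/L2 = CDFHG/-/- → run C
t=4: L0/L1/L2 = CDFHG/-/- → run C
t=5: L0/L1/L2 = CDFHG/-/- → run C
t=6: L0/L1/L2 = DFHG/C/- → run D
t=7: L0/L1/L2 = DFHG/C/- → run D
t=8: L0/L1/L2 = FHG/C/- → run F
t=9: L0/L1/L2 = FHG/C/- → run F
t=10: L0/L1/L2 = HG/C/- → run H
t=11: L0/L1/L2 = HG/C/- → run H
t=12: L0/L1/L2 = G/C/- → run G
t=13: L0/L1/L2 = G/C/- → run G
t=14: L0/L1/L2 = G/C/- → run G
t=15: L0/L1/L2 = G/C/- → run G
t=16: L0/L1/L2 = -/CG/- → run C
t=17: L0/L1/L2 = -/G/- → run G
t=18: (idle)
t=19: (idle)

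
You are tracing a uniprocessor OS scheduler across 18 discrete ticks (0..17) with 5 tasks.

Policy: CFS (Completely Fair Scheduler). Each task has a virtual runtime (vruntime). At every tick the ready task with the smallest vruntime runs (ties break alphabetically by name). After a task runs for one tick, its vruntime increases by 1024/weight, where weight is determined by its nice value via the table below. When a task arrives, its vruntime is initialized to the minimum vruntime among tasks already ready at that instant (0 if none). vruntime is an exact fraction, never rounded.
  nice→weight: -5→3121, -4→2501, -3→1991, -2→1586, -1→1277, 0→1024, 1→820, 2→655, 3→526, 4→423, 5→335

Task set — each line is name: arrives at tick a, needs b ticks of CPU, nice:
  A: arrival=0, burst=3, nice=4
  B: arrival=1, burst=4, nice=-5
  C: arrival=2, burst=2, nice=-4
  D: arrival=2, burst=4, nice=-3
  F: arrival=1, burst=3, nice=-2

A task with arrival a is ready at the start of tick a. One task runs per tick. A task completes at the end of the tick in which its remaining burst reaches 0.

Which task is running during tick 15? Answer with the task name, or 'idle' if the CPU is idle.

running at tick 15 = A

t=0: vr[A=0] → run A
t=1: vr[A=1024/423 B=1024/423 F=1024/423] → run A
t=2: vr[A=2048/423 B=1024/423 C=1024/423 D=1024/423 F=1024/423] → run B
t=3: vr[A=2048/423 B=3629056/1320183 C=1024/423 D=1024/423 F=1024/423] → run C
t=4: vr[A=2048/423 B=3629056/1320183 C=2994176/1057923 D=1024/423 F=1024/423] → run D
t=5: vr[A=2048/423 B=3629056/1320183 C=2994176/1057923 D=2471936/842193 F=1024/423] → run F
t=6: vr[A=2048/423 B=3629056/1320183 C=2994176/1057923 D=2471936/842193 F=1028608/335439] → run B
t=7: vr[A=2048/423 B=4062208/1320183 C=2994176/1057923 D=2471936/842193 F=1028608/335439] → run C
t=8: vr[A=2048/423 B=4062208/1320183 D=2471936/842193 F=1028608/335439] → run D
t=9: vr[A=2048/423 B=4062208/1320183 D=2905088/842193 F=1028608/335439] → run F
t=10: vr[A=2048/423 B=4062208/1320183 D=2905088/842193 F=1245184/335439] → run B
t=11: vr[A=2048/423 B=4495360/1320183 D=2905088/842193 F=1245184/335439] → run B
t=12: vr[A=2048/423 D=2905088/842193 F=1245184/335439] → run D
t=13: vr[A=2048/423 D=3338240/842193 F=1245184/335439] → run F
t=14: vr[A=2048/423 D=3338240/842193] → run D
t=15: vr[A=2048/423] → run A
t=16: (idle)
t=17: (idle)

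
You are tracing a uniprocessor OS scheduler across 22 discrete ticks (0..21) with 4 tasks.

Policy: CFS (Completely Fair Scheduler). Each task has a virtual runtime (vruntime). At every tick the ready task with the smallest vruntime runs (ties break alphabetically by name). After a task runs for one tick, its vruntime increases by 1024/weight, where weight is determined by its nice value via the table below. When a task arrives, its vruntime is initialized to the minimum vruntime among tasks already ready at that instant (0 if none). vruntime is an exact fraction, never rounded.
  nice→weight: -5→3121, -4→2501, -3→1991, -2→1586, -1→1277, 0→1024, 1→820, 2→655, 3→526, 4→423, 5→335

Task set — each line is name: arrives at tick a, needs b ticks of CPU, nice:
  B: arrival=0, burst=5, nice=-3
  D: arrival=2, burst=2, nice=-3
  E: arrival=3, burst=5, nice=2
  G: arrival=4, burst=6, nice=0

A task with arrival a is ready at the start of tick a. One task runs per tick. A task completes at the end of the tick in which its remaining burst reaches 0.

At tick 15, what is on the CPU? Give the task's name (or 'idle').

running at tick 15 = E

t=0: vr[B=0] → run B
t=1: vr[B=1024/1991] → run B
t=2: vr[B=2048/1991 D=2048/1991] → run B
t=3: vr[B=3072/1991 D=2048/1991 E=2048/1991] → run D
t=4: vr[B=3072/1991 D=3072/1991 E=2048/1991 G=2048/1991] → run E
t=5: vr[B=3072/1991 D=3072/1991 E=3380224/1304105 G=2048/1991] → run G
t=6: vr[B=3072/1991 D=3072/1991 E=3380224/1304105 G=4039/1991] → run B
t=7: vr[B=4096/1991 D=3072/1991 E=3380224/1304105 G=4039/1991] → run D
t=8: vr[B=4096/1991 E=3380224/1304105 G=4039/1991] → run G
t=9: vr[B=4096/1991 E=3380224/1304105 G=6030/1991] → run B
t=10: vr[E=3380224/1304105 G=6030/1991] → run E
t=11: vr[E=5419008/1304105 G=6030/1991] → run G
t=12: vr[E=5419008/1304105 G=8021/1991] → run G
t=13: vr[E=5419008/1304105 G=10012/1991] → run E
t=14: vr[E=7457792/1304105 G=10012/1991] → run G
t=15: vr[E=7457792/1304105 G=12003/1991] → run E
t=16: vr[E=9496576/1304105 G=12003/1991] → run G
t=17: vr[E=9496576/1304105] → run E
t=18: (idle)
t=19: (idle)
t=20: (idle)
t=21: (idle)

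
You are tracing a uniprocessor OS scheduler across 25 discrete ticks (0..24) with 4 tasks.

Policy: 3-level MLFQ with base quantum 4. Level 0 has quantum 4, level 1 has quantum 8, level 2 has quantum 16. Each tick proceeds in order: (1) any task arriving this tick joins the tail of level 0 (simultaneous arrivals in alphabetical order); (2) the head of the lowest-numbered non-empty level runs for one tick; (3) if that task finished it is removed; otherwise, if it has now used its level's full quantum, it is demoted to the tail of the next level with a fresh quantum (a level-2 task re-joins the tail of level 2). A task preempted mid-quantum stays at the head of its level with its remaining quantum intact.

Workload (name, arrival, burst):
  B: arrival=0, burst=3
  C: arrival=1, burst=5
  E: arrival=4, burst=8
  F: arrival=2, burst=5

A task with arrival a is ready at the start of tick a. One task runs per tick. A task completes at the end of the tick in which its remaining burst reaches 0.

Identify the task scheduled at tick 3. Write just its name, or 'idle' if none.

running at tick 3 = C

t=0: L0/L1/L2 = B/-/- → run B
t=1: L0/L1/L2 = BC/-/- → run B
t=2: L0/L1/L2 = BCF/-/- → run B
t=3: L0/L1/L2 = CF/-/- → run C
t=4: L0/L1/L2 = CFE/-/- → run C
t=5: L0/L1/L2 = CFE/-/- → run C
t=6: L0/L1/L2 = CFE/-/- → run C
t=7: L0/L1/L2 = FE/C/- → run F
t=8: L0/L1/L2 = FE/C/- → run F
t=9: L0/L1/L2 = FE/C/- → run F
t=10: L0/L1/L2 = FE/C/- → run F
t=11: L0/L1/L2 = E/CF/- → run E
t=12: L0/L1/L2 = E/CF/- → run E
t=13: L0/L1/L2 = E/CF/- → run E
t=14: L0/L1/L2 = E/CF/- → run E
t=15: L0/L1/L2 = -/CFE/- → run C
t=16: L0/L1/L2 = -/FE/- → run F
t=17: L0/L1/L2 = -/E/- → run E
t=18: L0/L1/L2 = -/E/- → run E
t=19: L0/L1/L2 = -/E/- → run E
t=20: L0/L1/L2 = -/E/- → run E
t=21: (idle)
t=22: (idle)
t=23: (idle)
t=24: (idle)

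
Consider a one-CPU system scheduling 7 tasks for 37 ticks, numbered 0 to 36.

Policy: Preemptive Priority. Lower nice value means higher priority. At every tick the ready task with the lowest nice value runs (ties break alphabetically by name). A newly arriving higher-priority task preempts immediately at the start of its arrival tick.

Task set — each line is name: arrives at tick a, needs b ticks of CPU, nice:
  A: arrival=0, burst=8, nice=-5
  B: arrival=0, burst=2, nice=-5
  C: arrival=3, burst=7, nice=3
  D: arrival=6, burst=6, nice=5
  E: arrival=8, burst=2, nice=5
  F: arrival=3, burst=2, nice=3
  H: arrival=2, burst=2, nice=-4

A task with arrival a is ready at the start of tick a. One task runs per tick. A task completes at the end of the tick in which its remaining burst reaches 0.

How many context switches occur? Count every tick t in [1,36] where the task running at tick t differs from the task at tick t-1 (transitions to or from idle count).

context switches = 7

t=0: ready={A,B} → run A
t=1: ready={A,B} → run A
t=2: ready={A,B,H} → run A
t=3: ready={A,B,C,F,H} → run A
t=4: ready={A,B,C,F,H} → run A
t=5: ready={A,B,C,F,H} → run A
t=6: ready={A,B,C,D,F,H} → run A
t=7: ready={A,B,C,D,F,H} → run A
t=8: ready={B,C,D,E,F,H} → run B
t=9: ready={B,C,D,E,F,H} → run B
t=10: ready={C,D,E,F,H} → run H
t=11: ready={C,D,E,F,H} → run H
t=12: ready={C,D,E,F} → run C
t=13: ready={C,D,E,F} → run C
t=14: ready={C,D,E,F} → run C
t=15: ready={C,D,E,F} → run C
t=16: ready={C,D,E,F} → run C
t=17: ready={C,D,E,F} → run C
t=18: ready={C,D,E,F} → run C
t=19: ready={D,E,F} → run F
t=20: ready={D,E,F} → run F
t=21: ready={D,E} → run D
t=22: ready={D,E} → run D
t=23: ready={D,E} → run D
t=24: ready={D,E} → run D
t=25: ready={D,E} → run D
t=26: ready={D,E} → run D
t=27: ready={E} → run E
t=28: ready={E} → run E
t=29: (idle)
t=30: (idle)
t=31: (idle)
t=32: (idle)
t=33: (idle)
t=34: (idle)
t=35: (idle)
t=36: (idle)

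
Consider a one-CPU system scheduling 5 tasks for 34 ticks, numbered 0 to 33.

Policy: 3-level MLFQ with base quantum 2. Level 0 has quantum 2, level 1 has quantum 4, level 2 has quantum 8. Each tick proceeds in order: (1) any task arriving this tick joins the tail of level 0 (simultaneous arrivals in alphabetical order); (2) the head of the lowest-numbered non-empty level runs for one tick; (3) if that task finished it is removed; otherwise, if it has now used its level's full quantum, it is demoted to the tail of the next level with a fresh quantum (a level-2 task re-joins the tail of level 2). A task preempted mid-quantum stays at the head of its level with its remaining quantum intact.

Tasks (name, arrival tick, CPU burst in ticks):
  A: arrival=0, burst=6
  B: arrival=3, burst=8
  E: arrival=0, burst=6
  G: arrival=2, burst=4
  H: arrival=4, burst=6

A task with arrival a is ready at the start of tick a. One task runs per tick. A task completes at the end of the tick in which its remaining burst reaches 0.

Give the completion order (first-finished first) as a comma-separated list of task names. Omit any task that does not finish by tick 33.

t=0: L0/L1/L2 = AE/-/- → run A
t=1: L0/L1/L2 = AE/-/- → run A
t=2: L0/L1/L2 = EG/A/- → run E
t=3: L0/L1/L2 = EGB/A/- → run E
t=4: L0/L1/L2 = GBH/AE/- → run G
t=5: L0/L1/L2 = GBH/AE/- → run G
t=6: L0/L1/L2 = BH/AEG/- → run B
t=7: L0/L1/L2 = BH/AEG/- → run B
t=8: L0/L1/L2 = H/AEGB/- → run H
t=9: L0/L1/L2 = H/AEGB/- → run H
t=10: L0/L1/L2 = -/AEGBH/- → run A
t=11: L0/L1/L2 = -/AEGBH/- → run A
t=12: L0/L1/L2 = -/AEGBH/- → run A
t=13: L0/L1/L2 = -/AEGBH/- → run A
t=14: L0/L1/L2 = -/EGBH/- → run E
t=15: L0/L1/L2 = -/EGBH/- → run E
t=16: L0/L1/L2 = -/EGBH/- → run E
t=17: L0/L1/L2 = -/EGBH/- → run E
t=18: L0/L1/L2 = -/GBH/- → run G
t=19: L0/L1/L2 = -/GBH/- → run G
t=20: L0/L1/L2 = -/BH/- → run B
t=21: L0/L1/L2 = -/BH/- → run B
t=22: L0/L1/L2 = -/BH/- → run B
t=23: L0/L1/L2 = -/BH/- → run B
t=24: L0/L1/L2 = -/H/B → run H
t=25: L0/L1/L2 = -/H/B → run H
t=26: L0/L1/L2 = -/H/B → run H
t=27: L0/L1/L2 = -/H/B → run H
t=28: L0/L1/L2 = -/-/B → run B
t=29: L0/L1/L2 = -/-/B → run B
t=30: (idle)
t=31: (idle)
t=32: (idle)
t=33: (idle)

completion order = A, E, G, H, B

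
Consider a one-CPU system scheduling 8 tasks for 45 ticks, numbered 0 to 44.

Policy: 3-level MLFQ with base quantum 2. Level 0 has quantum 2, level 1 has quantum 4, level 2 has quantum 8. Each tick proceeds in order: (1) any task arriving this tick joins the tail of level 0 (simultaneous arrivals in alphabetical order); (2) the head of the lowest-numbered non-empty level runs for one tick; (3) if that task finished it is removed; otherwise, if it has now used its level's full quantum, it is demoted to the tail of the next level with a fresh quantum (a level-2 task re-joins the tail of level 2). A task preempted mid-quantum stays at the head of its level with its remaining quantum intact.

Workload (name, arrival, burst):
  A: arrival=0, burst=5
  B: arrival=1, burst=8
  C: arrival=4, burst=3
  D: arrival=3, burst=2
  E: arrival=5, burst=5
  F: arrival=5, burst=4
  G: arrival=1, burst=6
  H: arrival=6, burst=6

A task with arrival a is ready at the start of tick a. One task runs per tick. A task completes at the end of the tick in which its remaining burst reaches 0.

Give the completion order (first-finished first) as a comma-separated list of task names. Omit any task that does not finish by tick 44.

completion order = D, A, G, C, E, F, H, B

t=0: L0/L1/L2 = A/-/- → run A
t=1: L0/L1/L2 = ABG/-/- → run A
t=2: L0/L1/L2 = BG/A/- → run B
t=3: L0/L1/L2 = BGD/A/- → run B
t=4: L0/L1/L2 = GDC/AB/- → run G
t=5: L0/L1/L2 = GDCEF/AB/- → run G
t=6: L0/L1/L2 = DCEFH/ABG/- → run D
t=7: L0/L1/L2 = DCEFH/ABG/- → run D
t=8: L0/L1/L2 = CEFH/ABG/- → run C
t=9: L0/L1/L2 = CEFH/ABG/- → run C
t=10: L0/L1/L2 = EFH/ABGC/- → run E
t=11: L0/L1/L2 = EFH/ABGC/- → run E
t=12: L0/L1/L2 = FH/ABGCE/- → run F
t=13: L0/L1/L2 = FH/ABGCE/- → run F
t=14: L0/L1/L2 = H/ABGCEF/- → run H
t=15: L0/L1/L2 = H/ABGCEF/- → run H
t=16: L0/L1/L2 = -/ABGCEFH/- → run A
t=17: L0/L1/L2 = -/ABGCEFH/- → run A
t=18: L0/L1/L2 = -/ABGCEFH/- → run A
t=19: L0/L1/L2 = -/BGCEFH/- → run B
t=20: L0/L1/L2 = -/BGCEFH/- → run B
t=21: L0/L1/L2 = -/BGCEFH/- → run B
t=22: L0/L1/L2 = -/BGCEFH/- → run B
t=23: L0/L1/L2 = -/GCEFH/B → run G
t=24: L0/L1/L2 = -/GCEFH/B → run G
t=25: L0/L1/L2 = -/GCEFH/B → run G
t=26: L0/L1/L2 = -/GCEFH/B → run G
t=27: L0/L1/L2 = -/CEFH/B → run C
t=28: L0/L1/L2 = -/EFH/B → run E
t=29: L0/L1/L2 = -/EFH/B → run E
t=30: L0/L1/L2 = -/EFH/B → run E
t=31: L0/L1/L2 = -/FH/B → run F
t=32: L0/L1/L2 = -/FH/B → run F
t=33: L0/L1/L2 = -/H/B → run H
t=34: L0/L1/L2 = -/H/B → run H
t=35: L0/L1/L2 = -/H/B → run H
t=36: L0/L1/L2 = -/H/B → run H
t=37: L0/L1/L2 = -/-/B → run B
t=38: L0/L1/L2 = -/-/B → run B
t=39: (idle)
t=40: (idle)
t=41: (idle)
t=42: (idle)
t=43: (idle)
t=44: (idle)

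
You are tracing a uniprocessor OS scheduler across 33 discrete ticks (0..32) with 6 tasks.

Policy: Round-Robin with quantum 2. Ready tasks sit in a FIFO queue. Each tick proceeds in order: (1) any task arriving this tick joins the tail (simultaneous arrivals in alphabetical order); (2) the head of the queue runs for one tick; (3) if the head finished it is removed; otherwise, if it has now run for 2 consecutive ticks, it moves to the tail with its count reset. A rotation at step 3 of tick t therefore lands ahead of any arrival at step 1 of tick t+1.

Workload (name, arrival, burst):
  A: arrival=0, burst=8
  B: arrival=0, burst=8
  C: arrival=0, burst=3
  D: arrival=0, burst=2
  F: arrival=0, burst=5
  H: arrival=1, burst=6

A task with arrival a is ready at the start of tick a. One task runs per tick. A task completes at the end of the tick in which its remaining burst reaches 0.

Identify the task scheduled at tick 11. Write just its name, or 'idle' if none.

t=0: queue=[A,B,C,D,F] q_used=0 → run A
t=1: queue=[A,B,C,D,F,H] q_used=1 → run A
t=2: queue=[B,C,D,F,H,A] q_used=0 → run B
t=3: queue=[B,C,D,F,H,A] q_used=1 → run B
t=4: queue=[C,D,F,H,A,B] q_used=0 → run C
t=5: queue=[C,D,F,H,A,B] q_used=1 → run C
t=6: queue=[D,F,H,A,B,C] q_used=0 → run D
t=7: queue=[D,F,H,A,B,C] q_used=1 → run D
t=8: queue=[F,H,A,B,C] q_used=0 → run F
t=9: queue=[F,H,A,B,C] q_used=1 → run F
t=10: queue=[H,A,B,C,F] q_used=0 → run H
t=11: queue=[H,A,B,C,F] q_used=1 → run H
t=12: queue=[A,B,C,F,H] q_used=0 → run A
t=13: queue=[A,B,C,F,H] q_used=1 → run A
t=14: queue=[B,C,F,H,A] q_used=0 → run B
t=15: queue=[B,C,F,H,A] q_used=1 → run B
t=16: queue=[C,F,H,A,B] q_used=0 → run C
t=17: queue=[F,H,A,B] q_used=0 → run F
t=18: queue=[F,H,A,B] q_used=1 → run F
t=19: queue=[H,A,B,F] q_used=0 → run H
t=20: queue=[H,A,B,F] q_used=1 → run H
t=21: queue=[A,B,F,H] q_used=0 → run A
t=22: queue=[A,B,F,H] q_used=1 → run A
t=23: queue=[B,F,H,A] q_used=0 → run B
t=24: queue=[B,F,H,A] q_used=1 → run B
t=25: queue=[F,H,A,B] q_used=0 → run F
t=26: queue=[H,A,B] q_used=0 → run H
t=27: queue=[H,A,B] q_used=1 → run H
t=28: queue=[A,B] q_used=0 → run A
t=29: queue=[A,B] q_used=1 → run A
t=30: queue=[B] q_used=0 → run B
t=31: queue=[B] q_used=1 → run B
t=32: (idle)

running at tick 11 = H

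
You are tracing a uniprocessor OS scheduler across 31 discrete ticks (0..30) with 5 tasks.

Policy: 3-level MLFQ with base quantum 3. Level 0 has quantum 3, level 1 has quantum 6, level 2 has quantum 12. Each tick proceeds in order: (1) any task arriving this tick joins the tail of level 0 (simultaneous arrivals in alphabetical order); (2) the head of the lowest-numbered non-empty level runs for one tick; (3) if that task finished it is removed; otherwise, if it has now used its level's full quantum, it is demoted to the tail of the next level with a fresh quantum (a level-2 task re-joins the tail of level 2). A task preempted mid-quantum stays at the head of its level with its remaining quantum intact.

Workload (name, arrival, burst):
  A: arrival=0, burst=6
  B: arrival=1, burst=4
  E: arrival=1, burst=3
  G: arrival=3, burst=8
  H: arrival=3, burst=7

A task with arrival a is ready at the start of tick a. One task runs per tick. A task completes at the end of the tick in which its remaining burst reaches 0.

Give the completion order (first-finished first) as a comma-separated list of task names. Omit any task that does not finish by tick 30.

t=0: L0/L1/L2 = A/-/- → run A
t=1: L0/L1/L2 = ABE/-/- → run A
t=2: L0/L1/L2 = ABE/-/- → run A
t=3: L0/L1/L2 = BEGH/A/- → run B
t=4: L0/L1/L2 = BEGH/A/- → run B
t=5: L0/L1/L2 = BEGH/A/- → run B
t=6: L0/L1/L2 = EGH/AB/- → run E
t=7: L0/L1/L2 = EGH/AB/- → run E
t=8: L0/L1/L2 = EGH/AB/- → run E
t=9: L0/L1/L2 = GH/AB/- → run G
t=10: L0/L1/L2 = GH/AB/- → run G
t=11: L0/L1/L2 = GH/AB/- → run G
t=12: L0/L1/L2 = H/ABG/- → run H
t=13: L0/L1/L2 = H/ABG/- → run H
t=14: L0/L1/L2 = H/ABG/- → run H
t=15: L0/L1/L2 = -/ABGH/- → run A
t=16: L0/L1/L2 = -/ABGH/- → run A
t=17: L0/L1/L2 = -/ABGH/- → run A
t=18: L0/L1/L2 = -/BGH/- → run B
t=19: L0/L1/L2 = -/GH/- → run G
t=20: L0/L1/L2 = -/GH/- → run G
t=21: L0/L1/L2 = -/GH/- → run G
t=22: L0/L1/L2 = -/GH/- → run G
t=23: L0/L1/L2 = -/GH/- → run G
t=24: L0/L1/L2 = -/H/- → run H
t=25: L0/L1/L2 = -/H/- → run H
t=26: L0/L1/L2 = -/H/- → run H
t=27: L0/L1/L2 = -/H/- → run H
t=28: (idle)
t=29: (idle)
t=30: (idle)

completion order = E, A, B, G, H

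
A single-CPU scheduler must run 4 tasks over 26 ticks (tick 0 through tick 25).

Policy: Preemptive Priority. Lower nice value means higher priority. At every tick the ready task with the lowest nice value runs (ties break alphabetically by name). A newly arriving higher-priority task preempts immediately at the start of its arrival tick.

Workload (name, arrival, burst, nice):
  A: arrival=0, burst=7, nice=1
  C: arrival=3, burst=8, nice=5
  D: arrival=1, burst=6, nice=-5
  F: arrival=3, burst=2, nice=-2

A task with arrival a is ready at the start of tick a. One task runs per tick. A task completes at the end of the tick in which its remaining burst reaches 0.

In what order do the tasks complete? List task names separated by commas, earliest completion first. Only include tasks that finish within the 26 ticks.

t=0: ready={A} → run A
t=1: ready={A,D} → run D
t=2: ready={A,D} → run D
t=3: ready={A,C,D,F} → run D
t=4: ready={A,C,D,F} → run D
t=5: ready={A,C,D,F} → run D
t=6: ready={A,C,D,F} → run D
t=7: ready={A,C,F} → run F
t=8: ready={A,C,F} → run F
t=9: ready={A,C} → run A
t=10: ready={A,C} → run A
t=11: ready={A,C} → run A
t=12: ready={A,C} → run A
t=13: ready={A,C} → run A
t=14: ready={A,C} → run A
t=15: ready={C} → run C
t=16: ready={C} → run C
t=17: ready={C} → run C
t=18: ready={C} → run C
t=19: ready={C} → run C
t=20: ready={C} → run C
t=21: ready={C} → run C
t=22: ready={C} → run C
t=23: (idle)
t=24: (idle)
t=25: (idle)

completion order = D, F, A, C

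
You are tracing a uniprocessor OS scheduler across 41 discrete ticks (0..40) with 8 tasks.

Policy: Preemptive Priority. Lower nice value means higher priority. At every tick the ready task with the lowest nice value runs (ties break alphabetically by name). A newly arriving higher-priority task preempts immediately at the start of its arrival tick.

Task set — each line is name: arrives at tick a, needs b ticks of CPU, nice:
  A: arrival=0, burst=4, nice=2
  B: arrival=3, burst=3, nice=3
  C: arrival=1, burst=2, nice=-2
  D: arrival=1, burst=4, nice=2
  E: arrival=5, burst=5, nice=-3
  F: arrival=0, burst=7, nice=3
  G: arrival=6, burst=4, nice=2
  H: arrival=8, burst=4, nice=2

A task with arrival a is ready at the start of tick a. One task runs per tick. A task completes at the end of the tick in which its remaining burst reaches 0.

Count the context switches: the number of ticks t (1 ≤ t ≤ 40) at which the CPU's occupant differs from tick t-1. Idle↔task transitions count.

t=0: ready={A,F} → run A
t=1: ready={A,C,D,F} → run C
t=2: ready={A,C,D,F} → run C
t=3: ready={A,B,D,F} → run A
t=4: ready={A,B,D,F} → run A
t=5: ready={A,B,D,E,F} → run E
t=6: ready={A,B,D,E,F,G} → run E
t=7: ready={A,B,D,E,F,G} → run E
t=8: ready={A,B,D,E,F,G,H} → run E
t=9: ready={A,B,D,E,F,G,H} → run E
t=10: ready={A,B,D,F,G,H} → run A
t=11: ready={B,D,F,G,H} → run D
t=12: ready={B,D,F,G,H} → run D
t=13: ready={B,D,F,G,H} → run D
t=14: ready={B,D,F,G,H} → run D
t=15: ready={B,F,G,H} → run G
t=16: ready={B,F,G,H} → run G
t=17: ready={B,F,G,H} → run G
t=18: ready={B,F,G,H} → run G
t=19: ready={B,F,H} → run H
t=20: ready={B,F,H} → run H
t=21: ready={B,F,H} → run H
t=22: ready={B,F,H} → run H
t=23: ready={B,F} → run B
t=24: ready={B,F} → run B
t=25: ready={B,F} → run B
t=26: ready={F} → run F
t=27: ready={F} → run F
t=28: ready={F} → run F
t=29: ready={F} → run F
t=30: ready={F} → run F
t=31: ready={F} → run F
t=32: ready={F} → run F
t=33: (idle)
t=34: (idle)
t=35: (idle)
t=36: (idle)
t=37: (idle)
t=38: (idle)
t=39: (idle)
t=40: (idle)

context switches = 10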